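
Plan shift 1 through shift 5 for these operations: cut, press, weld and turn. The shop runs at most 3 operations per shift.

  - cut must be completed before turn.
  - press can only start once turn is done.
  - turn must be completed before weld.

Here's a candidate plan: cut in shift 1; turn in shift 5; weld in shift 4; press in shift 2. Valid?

cut must be completed before turn — holds.
turn must be completed before weld — violated.
The shop runs at most 3 operations per shift — holds.
press can only start once turn is done — violated.

Invalid. press can only start once turn is done.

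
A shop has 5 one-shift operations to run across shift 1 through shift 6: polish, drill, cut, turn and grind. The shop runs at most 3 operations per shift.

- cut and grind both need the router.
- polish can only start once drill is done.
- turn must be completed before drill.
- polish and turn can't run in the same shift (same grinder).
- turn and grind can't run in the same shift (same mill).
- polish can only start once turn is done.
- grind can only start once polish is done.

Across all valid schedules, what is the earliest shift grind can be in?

shift 4

Precedence pushes grind to at least shift 4.
grind at shift 4 is achievable: polish -> shift 3, cut -> shift 1, grind -> shift 4, turn -> shift 1, drill -> shift 2.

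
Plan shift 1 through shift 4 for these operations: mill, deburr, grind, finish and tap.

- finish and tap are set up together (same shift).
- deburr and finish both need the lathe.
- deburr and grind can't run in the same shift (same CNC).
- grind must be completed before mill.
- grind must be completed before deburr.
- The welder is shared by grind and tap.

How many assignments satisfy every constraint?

28

Splitting on mill: it can be shift 2 (6), shift 3 (10), shift 4 (12). Listing each branch's schedules as (deburr, grind, finish, tap) by shift number:
mill=shift 2: (2,1,3,3) (2,1,4,4) (3,1,2,2) (3,1,4,4) (4,1,2,2) (4,1,3,3) — 6.
mill=shift 3: (2,1,3,3) (2,1,4,4) (3,1,2,2) (3,1,4,4) (3,2,1,1) (3,2,4,4) (4,1,2,2) (4,1,3,3) (4,2,1,1) (4,2,3,3) — 10.
mill=shift 4: (2,1,3,3) (2,1,4,4) (3,1,2,2) (3,1,4,4) (3,2,1,1) (3,2,4,4) (4,1,2,2) (4,1,3,3) (4,2,1,1) (4,2,3,3) (4,3,1,1) (4,3,2,2) — 12.
Summing: 6 + 10 + 12 = 28.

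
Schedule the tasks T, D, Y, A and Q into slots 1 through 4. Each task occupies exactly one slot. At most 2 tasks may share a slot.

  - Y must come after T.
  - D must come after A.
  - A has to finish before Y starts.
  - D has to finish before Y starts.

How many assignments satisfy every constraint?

Splitting on T: it can be 1 (13), 2 (13), 3 (10). Listing each branch's schedules as (D, Y, A, Q):
T=1: (2,3,1,2) (2,3,1,3) (2,3,1,4) (2,4,1,2) (2,4,1,3) (2,4,1,4) (3,4,1,2) (3,4,1,3) (3,4,1,4) (3,4,2,1) (3,4,2,2) (3,4,2,3) (3,4,2,4) — 13.
T=2: (2,3,1,1) (2,3,1,3) (2,3,1,4) (2,4,1,1) (2,4,1,3) (2,4,1,4) (3,4,1,1) (3,4,1,2) (3,4,1,3) (3,4,1,4) (3,4,2,1) (3,4,2,3) (3,4,2,4) — 13.
T=3: (2,4,1,1) (2,4,1,2) (2,4,1,3) (2,4,1,4) (3,4,1,1) (3,4,1,2) (3,4,1,4) (3,4,2,1) (3,4,2,2) (3,4,2,4) — 10.
Summing: 13 + 13 + 10 = 36.

36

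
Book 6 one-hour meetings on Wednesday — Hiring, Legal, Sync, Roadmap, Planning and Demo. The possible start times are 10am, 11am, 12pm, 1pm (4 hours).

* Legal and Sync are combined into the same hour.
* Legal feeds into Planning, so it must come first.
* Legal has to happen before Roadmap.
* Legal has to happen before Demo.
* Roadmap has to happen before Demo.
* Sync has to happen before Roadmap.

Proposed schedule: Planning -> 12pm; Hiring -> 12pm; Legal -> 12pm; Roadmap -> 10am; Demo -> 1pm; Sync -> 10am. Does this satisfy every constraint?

Sync has to happen before Roadmap — violated.
Legal has to happen before Demo — holds.
Roadmap has to happen before Demo — holds.
Legal and Sync are combined into the same hour — violated.
Legal has to happen before Roadmap — violated.
Legal feeds into Planning, so it must come first — violated.

No — it violates: Legal has to happen before Roadmap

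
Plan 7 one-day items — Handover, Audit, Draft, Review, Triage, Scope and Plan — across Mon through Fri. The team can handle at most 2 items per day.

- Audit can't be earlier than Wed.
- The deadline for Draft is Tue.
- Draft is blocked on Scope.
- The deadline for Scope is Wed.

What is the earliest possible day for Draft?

Precedence pushes Draft to at least Tue; Draft's own window allows nothing later than Tue.
Draft at Tue is achievable: Plan -> Thu; Review -> Tue; Scope -> Mon; Triage -> Wed; Draft -> Tue; Audit -> Wed; Handover -> Mon.

Tue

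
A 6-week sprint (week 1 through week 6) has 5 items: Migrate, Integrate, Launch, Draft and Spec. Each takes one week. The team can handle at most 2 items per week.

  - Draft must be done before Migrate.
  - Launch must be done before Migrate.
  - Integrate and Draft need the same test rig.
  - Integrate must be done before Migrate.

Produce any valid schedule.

Spec=week 2, Migrate=week 3, Integrate=week 1, Draft=week 2, Launch=week 1

Checking: Launch(week 1) before Migrate(week 3); Draft(week 2) before Migrate(week 3); Integrate(week 1) before Migrate(week 3); Integrate(week 1) != Draft(week 2); max 2 per week (cap 2).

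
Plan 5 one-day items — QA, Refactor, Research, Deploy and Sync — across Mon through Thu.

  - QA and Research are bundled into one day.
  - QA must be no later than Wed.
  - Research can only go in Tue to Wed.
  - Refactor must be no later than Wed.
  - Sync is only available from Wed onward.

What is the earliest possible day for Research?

Tue

Research is available from Tue; Research's own window allows nothing later than Wed.
Research at Tue is achievable: QA=Tue, Research=Tue, Refactor=Mon, Deploy=Mon, Sync=Wed.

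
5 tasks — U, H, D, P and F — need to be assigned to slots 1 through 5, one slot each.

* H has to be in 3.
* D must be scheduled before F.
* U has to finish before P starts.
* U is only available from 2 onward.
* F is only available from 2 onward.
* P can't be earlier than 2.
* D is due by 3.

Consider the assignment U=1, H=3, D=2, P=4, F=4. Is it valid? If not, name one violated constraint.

No. U is only available from 2 onward is not satisfied.

U is only available from 2 onward — violated.
F is only available from 2 onward — holds.
H has to be in 3 — holds.
D is due by 3 — holds.
P can't be earlier than 2 — holds.
D must be scheduled before F — holds.
U has to finish before P starts — holds.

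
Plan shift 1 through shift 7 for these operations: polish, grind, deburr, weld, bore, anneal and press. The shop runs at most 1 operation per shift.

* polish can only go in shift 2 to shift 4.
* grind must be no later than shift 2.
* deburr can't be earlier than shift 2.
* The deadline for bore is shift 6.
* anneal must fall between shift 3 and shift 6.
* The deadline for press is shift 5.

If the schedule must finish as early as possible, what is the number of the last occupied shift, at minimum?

shift 7

With at most 1 per shift and 7 operations, at least 7 shifts are needed.
anneal can't be placed before shift 3, so the schedule must run through at least shift 3.
7 works (last occupied shift: shift 7): for example press -> shift 4; weld -> shift 7; bore -> shift 6; anneal -> shift 3; grind -> shift 1; deburr -> shift 5; polish -> shift 2.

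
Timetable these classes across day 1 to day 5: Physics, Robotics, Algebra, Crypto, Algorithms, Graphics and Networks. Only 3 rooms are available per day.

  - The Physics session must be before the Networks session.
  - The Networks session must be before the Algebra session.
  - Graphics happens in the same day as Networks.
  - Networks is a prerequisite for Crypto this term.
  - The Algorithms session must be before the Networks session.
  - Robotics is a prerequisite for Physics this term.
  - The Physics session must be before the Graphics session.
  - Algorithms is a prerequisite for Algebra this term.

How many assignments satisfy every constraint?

Splitting on Physics: it can be day 2 (11), day 3 (6). Listing each branch's schedules as (Robotics, Algebra, Crypto, Algorithms, Graphics, Networks) by day number:
Physics=day 2: (1,4,4,1,3,3) (1,4,4,2,3,3) (1,4,5,1,3,3) (1,4,5,2,3,3) (1,5,4,1,3,3) (1,5,4,2,3,3) (1,5,5,1,3,3) (1,5,5,1,4,4) (1,5,5,2,3,3) (1,5,5,2,4,4) (1,5,5,3,4,4) — 11.
Physics=day 3: (1,5,5,1,4,4) (1,5,5,2,4,4) (1,5,5,3,4,4) (2,5,5,1,4,4) (2,5,5,2,4,4) (2,5,5,3,4,4) — 6.
Summing: 11 + 6 = 17.

17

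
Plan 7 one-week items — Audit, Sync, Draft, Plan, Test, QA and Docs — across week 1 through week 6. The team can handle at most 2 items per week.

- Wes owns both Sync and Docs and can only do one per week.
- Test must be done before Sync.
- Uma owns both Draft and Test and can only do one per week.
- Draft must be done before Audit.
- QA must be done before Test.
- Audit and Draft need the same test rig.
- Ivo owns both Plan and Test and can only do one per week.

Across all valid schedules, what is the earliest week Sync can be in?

week 3

Precedence pushes Sync to at least week 3.
Sync at week 3 is achievable: Audit in week 2; Test in week 2; Draft in week 1; Sync in week 3; QA in week 1; Plan in week 3; Docs in week 4.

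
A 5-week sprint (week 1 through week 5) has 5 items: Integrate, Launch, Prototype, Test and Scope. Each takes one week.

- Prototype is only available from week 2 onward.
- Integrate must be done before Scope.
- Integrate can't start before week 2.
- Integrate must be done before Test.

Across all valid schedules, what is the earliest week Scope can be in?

week 3

Precedence pushes Scope to at least week 3.
Scope at week 3 is achievable: Scope=week 3, Integrate=week 2, Test=week 3, Launch=week 1, Prototype=week 2.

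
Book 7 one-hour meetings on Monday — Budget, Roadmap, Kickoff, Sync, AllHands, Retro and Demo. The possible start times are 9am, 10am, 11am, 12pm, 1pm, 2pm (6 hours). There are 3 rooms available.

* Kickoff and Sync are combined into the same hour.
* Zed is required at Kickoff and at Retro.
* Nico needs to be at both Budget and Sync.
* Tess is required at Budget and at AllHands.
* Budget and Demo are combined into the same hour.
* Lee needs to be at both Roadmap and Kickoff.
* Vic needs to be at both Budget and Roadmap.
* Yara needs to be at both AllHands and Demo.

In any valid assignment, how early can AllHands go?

AllHands at 9am is achievable: Kickoff -> 11am; Budget -> 10am; Demo -> 10am; Retro -> 9am; AllHands -> 9am; Roadmap -> 9am; Sync -> 11am.

9am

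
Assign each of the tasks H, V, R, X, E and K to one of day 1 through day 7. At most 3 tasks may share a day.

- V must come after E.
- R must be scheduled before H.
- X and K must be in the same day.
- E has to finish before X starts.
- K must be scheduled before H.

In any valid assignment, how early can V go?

Precedence pushes V to at least day 2.
V at day 2 is achievable: X in day 2, V in day 2, K in day 2, E in day 1, R in day 1, H in day 3.

day 2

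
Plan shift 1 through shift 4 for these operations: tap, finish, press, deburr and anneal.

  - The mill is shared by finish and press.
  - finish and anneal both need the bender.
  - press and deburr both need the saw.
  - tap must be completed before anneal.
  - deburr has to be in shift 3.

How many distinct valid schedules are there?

Splitting on tap: it can be shift 1 (20), shift 2 (13), shift 3 (7). Listing each branch's schedules as (finish, press, deburr, anneal) by shift number:
tap=shift 1: (1,2,3,2) (1,2,3,3) (1,2,3,4) (1,4,3,2) (1,4,3,3) (1,4,3,4) (2,1,3,3) (2,1,3,4) (2,4,3,3) (2,4,3,4) (3,1,3,2) (3,1,3,4) (3,2,3,2) (3,2,3,4) (3,4,3,2) (3,4,3,4) (4,1,3,2) (4,1,3,3) (4,2,3,2) (4,2,3,3) — 20.
tap=shift 2: (1,2,3,3) (1,2,3,4) (1,4,3,3) (1,4,3,4) (2,1,3,3) (2,1,3,4) (2,4,3,3) (2,4,3,4) (3,1,3,4) (3,2,3,4) (3,4,3,4) (4,1,3,3) (4,2,3,3) — 13.
tap=shift 3: (1,2,3,4) (1,4,3,4) (2,1,3,4) (2,4,3,4) (3,1,3,4) (3,2,3,4) (3,4,3,4) — 7.
Summing: 20 + 13 + 7 = 40.

40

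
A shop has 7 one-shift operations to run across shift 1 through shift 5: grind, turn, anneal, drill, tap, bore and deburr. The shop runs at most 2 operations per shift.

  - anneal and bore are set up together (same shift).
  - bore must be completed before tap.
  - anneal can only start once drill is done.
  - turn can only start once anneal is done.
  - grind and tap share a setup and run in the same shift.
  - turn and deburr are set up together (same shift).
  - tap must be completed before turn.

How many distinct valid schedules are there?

5

Splitting on grind: it can be shift 3 (2), shift 4 (3). Listing each branch's schedules as (turn, anneal, drill, tap, bore, deburr) by shift number:
grind=shift 3: (4,2,1,3,2,4) (5,2,1,3,2,5) — 2.
grind=shift 4: (5,2,1,4,2,5) (5,3,1,4,3,5) (5,3,2,4,3,5) — 3.
Summing: 2 + 3 = 5.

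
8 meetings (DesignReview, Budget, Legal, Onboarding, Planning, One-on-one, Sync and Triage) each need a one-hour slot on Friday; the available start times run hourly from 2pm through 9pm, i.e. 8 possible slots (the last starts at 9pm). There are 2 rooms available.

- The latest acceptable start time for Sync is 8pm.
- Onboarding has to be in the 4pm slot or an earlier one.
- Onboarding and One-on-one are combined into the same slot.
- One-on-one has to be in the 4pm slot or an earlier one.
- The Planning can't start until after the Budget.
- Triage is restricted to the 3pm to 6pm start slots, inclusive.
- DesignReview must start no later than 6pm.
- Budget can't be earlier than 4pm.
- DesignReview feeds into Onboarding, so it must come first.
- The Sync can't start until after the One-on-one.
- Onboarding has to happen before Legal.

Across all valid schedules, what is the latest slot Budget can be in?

Budget is available from 4pm; downstream work caps Budget at 8pm.
Budget at 8pm is achievable: Sync -> 4pm; Onboarding -> 3pm; Triage -> 4pm; One-on-one -> 3pm; Budget -> 8pm; DesignReview -> 2pm; Legal -> 5pm; Planning -> 9pm.

8pm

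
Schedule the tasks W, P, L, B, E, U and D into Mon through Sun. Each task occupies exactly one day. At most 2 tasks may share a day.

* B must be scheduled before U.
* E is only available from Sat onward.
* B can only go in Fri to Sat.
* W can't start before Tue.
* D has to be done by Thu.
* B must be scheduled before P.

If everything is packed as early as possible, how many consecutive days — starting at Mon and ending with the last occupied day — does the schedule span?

7 days

The precedence chain requires at least 2 distinct days.
With at most 2 per day and 7 tasks, at least 4 days are needed.
E can't be placed before Sat — that is day 6 counting from Mon — so the schedule must run through at least 6 days.
Could 6 days be enough, i.e. nothing placed later than Sat? No: B's window within 6 days is {Fri, Sat}; E's window within 6 days is {Sat}; U must come after B (at Fri or later) → {Sat}; B must come before U (at Sat or earlier) → {Fri}; P must come after B (at Fri or later) → {Sat}; that puts P, E and U all in Sat — more than 2 per day.
So 6 days is not enough.
7 works (last occupied day: Sun): for example P in Sat; B in Fri; U in Sun; L in Mon; D in Mon; E in Sat; W in Tue.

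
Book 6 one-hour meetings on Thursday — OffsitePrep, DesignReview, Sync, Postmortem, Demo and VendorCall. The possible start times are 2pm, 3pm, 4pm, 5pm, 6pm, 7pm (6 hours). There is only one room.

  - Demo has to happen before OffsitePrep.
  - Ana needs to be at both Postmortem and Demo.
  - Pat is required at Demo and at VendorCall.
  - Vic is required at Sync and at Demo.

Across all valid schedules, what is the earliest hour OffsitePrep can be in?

Precedence pushes OffsitePrep to at least 3pm.
OffsitePrep at 3pm is achievable: OffsitePrep in 3pm; Demo in 2pm; Postmortem in 6pm; Sync in 5pm; VendorCall in 7pm; DesignReview in 4pm.

3pm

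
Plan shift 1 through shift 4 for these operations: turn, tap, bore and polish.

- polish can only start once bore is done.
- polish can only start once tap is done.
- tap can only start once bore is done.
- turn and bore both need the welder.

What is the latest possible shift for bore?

shift 2

Downstream work caps bore at shift 2.
bore at shift 2 is achievable: turn=shift 1, polish=shift 4, bore=shift 2, tap=shift 3.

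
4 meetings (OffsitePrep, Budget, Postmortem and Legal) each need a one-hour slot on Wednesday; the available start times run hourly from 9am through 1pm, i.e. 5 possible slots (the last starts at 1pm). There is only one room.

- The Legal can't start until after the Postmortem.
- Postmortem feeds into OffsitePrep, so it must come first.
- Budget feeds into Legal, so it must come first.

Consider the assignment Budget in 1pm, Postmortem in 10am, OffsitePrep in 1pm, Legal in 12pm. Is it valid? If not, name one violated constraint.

Budget feeds into Legal, so it must come first — violated.
The Legal can't start until after the Postmortem — holds.
Postmortem feeds into OffsitePrep, so it must come first — holds.
There is only one room — violated.

No — it violates: There is only one room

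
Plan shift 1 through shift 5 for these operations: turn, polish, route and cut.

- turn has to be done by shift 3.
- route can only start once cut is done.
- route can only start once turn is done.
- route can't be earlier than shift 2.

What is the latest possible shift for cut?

shift 4

Downstream work caps cut at shift 4.
cut at shift 4 is achievable: turn=shift 1, cut=shift 4, polish=shift 1, route=shift 5.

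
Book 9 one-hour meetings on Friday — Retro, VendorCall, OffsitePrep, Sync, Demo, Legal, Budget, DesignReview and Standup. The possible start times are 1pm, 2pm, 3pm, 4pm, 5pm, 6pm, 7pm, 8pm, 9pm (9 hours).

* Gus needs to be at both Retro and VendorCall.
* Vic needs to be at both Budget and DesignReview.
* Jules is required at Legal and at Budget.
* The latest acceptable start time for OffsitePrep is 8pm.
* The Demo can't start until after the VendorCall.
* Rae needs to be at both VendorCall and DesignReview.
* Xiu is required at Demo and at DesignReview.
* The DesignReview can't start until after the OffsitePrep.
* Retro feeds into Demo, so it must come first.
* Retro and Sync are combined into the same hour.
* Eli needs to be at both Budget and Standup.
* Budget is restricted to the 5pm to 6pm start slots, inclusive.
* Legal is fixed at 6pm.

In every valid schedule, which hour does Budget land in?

Budget's window is 5pm–6pm.
Legal is fixed at 6pm, and Budget can't share a hour with Legal.
So Budget must be 5pm.

5pm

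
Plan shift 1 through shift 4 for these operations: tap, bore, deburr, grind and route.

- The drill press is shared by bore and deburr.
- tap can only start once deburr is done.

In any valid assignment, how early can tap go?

Precedence pushes tap to at least shift 2.
tap at shift 2 is achievable: bore in shift 2, tap in shift 2, deburr in shift 1, route in shift 1, grind in shift 1.

shift 2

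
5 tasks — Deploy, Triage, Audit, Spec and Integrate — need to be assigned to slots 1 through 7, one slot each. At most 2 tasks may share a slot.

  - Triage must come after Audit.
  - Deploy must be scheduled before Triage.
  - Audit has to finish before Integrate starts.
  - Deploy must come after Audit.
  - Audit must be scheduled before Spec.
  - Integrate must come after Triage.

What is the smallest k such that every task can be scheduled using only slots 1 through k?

4 slots

The precedence chain requires at least 4 distinct slots.
With at most 2 per slot and 5 tasks, at least 3 slots are needed.
4 works (last occupied slot: 4): for example Integrate in 4, Audit in 1, Spec in 2, Triage in 3, Deploy in 2.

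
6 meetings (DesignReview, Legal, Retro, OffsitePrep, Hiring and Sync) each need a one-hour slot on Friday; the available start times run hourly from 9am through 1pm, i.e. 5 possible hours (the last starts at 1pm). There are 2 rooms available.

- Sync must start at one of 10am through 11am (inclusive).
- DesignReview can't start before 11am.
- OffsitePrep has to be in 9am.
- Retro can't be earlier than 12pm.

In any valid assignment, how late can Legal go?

Legal at 1pm is achievable: Legal=1pm; Retro=12pm; Sync=10am; DesignReview=11am; OffsitePrep=9am; Hiring=9am.

1pm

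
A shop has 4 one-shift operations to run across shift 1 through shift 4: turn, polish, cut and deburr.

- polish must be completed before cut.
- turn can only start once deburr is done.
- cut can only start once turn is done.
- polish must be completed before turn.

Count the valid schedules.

6

Splitting on turn: it can be shift 2 (2), shift 3 (4). Listing each branch's schedules as (polish, cut, deburr) by shift number:
turn=shift 2: (1,3,1) (1,4,1) — 2.
turn=shift 3: (1,4,1) (1,4,2) (2,4,1) (2,4,2) — 4.
Summing: 2 + 4 = 6.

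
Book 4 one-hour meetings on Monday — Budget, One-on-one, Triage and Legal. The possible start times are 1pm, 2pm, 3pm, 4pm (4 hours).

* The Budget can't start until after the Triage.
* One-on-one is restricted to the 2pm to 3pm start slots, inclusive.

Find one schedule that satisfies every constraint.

Budget in 2pm, One-on-one in 2pm, Legal in 1pm, Triage in 1pm

Checking: Triage(1pm) before Budget(2pm); One-on-one=2pm in [2pm,3pm].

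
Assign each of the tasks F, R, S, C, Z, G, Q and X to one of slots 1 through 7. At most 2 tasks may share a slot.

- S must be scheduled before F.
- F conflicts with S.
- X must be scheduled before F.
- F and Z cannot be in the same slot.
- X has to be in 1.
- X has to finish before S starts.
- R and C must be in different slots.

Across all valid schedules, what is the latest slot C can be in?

7

C at 7 is achievable: Z=2; Q=4; S=2; G=3; F=3; C=7; X=1; R=1.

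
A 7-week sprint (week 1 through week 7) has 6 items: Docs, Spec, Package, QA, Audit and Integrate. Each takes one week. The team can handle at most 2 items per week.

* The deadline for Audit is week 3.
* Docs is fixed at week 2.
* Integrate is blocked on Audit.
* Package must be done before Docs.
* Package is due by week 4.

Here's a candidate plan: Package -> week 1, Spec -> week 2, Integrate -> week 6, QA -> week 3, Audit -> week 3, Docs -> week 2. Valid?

Package must be done before Docs — holds.
Integrate is blocked on Audit — holds.
The deadline for Audit is week 3 — holds.
The team can handle at most 2 items per week — holds.
Docs is fixed at week 2 — holds.
Package is due by week 4 — holds.

Yes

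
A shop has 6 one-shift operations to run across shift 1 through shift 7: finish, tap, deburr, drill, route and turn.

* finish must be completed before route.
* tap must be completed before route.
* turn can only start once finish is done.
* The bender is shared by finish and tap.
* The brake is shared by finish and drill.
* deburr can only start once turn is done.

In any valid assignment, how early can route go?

shift 3

Precedence pushes route to at least shift 2.
route at shift 3 is achievable: drill=shift 2, route=shift 3, turn=shift 2, deburr=shift 3, tap=shift 2, finish=shift 1.
Nothing earlier works — the conflict constraints rule out every shift before shift 3.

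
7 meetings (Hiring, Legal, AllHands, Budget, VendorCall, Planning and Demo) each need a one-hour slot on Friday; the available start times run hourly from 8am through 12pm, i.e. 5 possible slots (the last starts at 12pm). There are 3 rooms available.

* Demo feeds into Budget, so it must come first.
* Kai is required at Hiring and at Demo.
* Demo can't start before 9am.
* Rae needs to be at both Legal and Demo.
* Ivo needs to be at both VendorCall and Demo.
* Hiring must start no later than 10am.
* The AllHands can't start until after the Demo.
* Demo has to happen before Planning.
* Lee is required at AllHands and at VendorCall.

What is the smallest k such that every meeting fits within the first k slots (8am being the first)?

The precedence chain requires at least 2 distinct slots.
With at most 3 per slot and 7 meetings, at least 3 slots are needed.
Propagating the time windows through the other constraints, AllHands can't land before 10am — that is slot 3 counting from 8am — so the schedule must run through at least 3 slots.
3 works (last occupied slot: 10am): for example Budget in 10am, Demo in 9am, Legal in 8am, VendorCall in 8am, Planning in 10am, AllHands in 10am, Hiring in 8am.

3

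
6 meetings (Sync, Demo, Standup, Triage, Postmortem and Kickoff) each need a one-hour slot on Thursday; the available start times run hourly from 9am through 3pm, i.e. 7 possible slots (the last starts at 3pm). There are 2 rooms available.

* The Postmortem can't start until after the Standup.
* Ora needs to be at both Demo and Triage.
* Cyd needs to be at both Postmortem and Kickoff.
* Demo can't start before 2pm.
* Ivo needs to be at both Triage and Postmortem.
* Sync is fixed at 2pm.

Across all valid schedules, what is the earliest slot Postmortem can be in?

10am

Precedence pushes Postmortem to at least 10am.
Postmortem at 10am is achievable: Standup in 9am, Triage in 9am, Demo in 2pm, Postmortem in 10am, Sync in 2pm, Kickoff in 11am.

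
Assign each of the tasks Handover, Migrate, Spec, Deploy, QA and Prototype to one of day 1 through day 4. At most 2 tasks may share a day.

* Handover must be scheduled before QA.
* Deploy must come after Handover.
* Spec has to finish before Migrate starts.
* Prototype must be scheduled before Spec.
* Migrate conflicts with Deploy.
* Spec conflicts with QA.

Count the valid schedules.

22

Splitting on Handover: it can be day 1 (15), day 2 (6), day 3 (1). Listing each branch's schedules as (Migrate, Spec, Deploy, QA, Prototype) by day number:
Handover=day 1: (3,2,2,3,1) (3,2,2,4,1) (3,2,4,3,1) (3,2,4,4,1) (4,2,2,3,1) (4,2,2,4,1) (4,2,3,3,1) (4,2,3,4,1) (4,3,2,2,1) (4,3,2,4,1) (4,3,2,4,2) (4,3,3,2,1) (4,3,3,2,2) (4,3,3,4,1) (4,3,3,4,2) — 15.
Handover=day 2: (3,2,4,3,1) (3,2,4,4,1) (4,2,3,3,1) (4,2,3,4,1) (4,3,3,4,1) (4,3,3,4,2) — 6.
Handover=day 3: (3,2,4,4,1) — 1.
Summing: 15 + 6 + 1 = 22.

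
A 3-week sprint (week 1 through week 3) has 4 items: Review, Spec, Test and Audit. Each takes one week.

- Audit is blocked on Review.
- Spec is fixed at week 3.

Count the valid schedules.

9

Splitting on Review: it can be week 1 (6), week 2 (3). Listing each branch's schedules as (Spec, Test, Audit) by week number:
Review=week 1: (3,1,2) (3,1,3) (3,2,2) (3,2,3) (3,3,2) (3,3,3) — 6.
Review=week 2: (3,1,3) (3,2,3) (3,3,3) — 3.
Summing: 6 + 3 = 9.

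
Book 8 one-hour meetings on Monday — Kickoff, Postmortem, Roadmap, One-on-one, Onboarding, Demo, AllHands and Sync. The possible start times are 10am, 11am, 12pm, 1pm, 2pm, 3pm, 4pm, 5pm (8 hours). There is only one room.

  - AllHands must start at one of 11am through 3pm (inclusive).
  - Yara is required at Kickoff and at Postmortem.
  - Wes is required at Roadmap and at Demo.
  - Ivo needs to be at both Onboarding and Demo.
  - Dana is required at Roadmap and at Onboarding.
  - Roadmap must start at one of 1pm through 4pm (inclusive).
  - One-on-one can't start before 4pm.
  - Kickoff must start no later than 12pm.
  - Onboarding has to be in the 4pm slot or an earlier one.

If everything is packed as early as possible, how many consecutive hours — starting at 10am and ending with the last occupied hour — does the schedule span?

8

With at most 1 per hour and 8 meetings, at least 8 hours are needed.
One-on-one can't be placed before 4pm — that is hour 7 counting from 10am — so the schedule must run through at least 7 hours.
8 works (last occupied hour: 5pm): for example One-on-one=4pm, Sync=5pm, Roadmap=1pm, AllHands=11am, Postmortem=2pm, Demo=3pm, Onboarding=12pm, Kickoff=10am.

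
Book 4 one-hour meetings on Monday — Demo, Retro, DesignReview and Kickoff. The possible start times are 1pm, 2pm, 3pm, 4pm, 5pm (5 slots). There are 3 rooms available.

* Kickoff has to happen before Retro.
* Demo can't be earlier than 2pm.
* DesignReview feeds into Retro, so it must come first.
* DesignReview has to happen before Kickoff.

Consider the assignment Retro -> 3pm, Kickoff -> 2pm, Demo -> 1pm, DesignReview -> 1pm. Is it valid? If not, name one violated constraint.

There are 3 rooms available — holds.
Kickoff has to happen before Retro — holds.
DesignReview has to happen before Kickoff — holds.
Demo can't be earlier than 2pm — violated.
DesignReview feeds into Retro, so it must come first — holds.

No — it violates: Demo can't be earlier than 2pm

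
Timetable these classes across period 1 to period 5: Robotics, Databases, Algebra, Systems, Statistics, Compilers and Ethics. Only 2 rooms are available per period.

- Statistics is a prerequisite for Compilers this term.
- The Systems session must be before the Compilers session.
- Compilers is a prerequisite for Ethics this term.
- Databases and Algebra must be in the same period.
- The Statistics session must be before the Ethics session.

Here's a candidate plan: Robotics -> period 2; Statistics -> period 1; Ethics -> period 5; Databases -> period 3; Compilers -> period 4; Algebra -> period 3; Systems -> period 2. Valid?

The Systems session must be before the Compilers session — holds.
Only 2 rooms are available per period — holds.
The Statistics session must be before the Ethics session — holds.
Compilers is a prerequisite for Ethics this term — holds.
Statistics is a prerequisite for Compilers this term — holds.
Databases and Algebra must be in the same period — holds.

Valid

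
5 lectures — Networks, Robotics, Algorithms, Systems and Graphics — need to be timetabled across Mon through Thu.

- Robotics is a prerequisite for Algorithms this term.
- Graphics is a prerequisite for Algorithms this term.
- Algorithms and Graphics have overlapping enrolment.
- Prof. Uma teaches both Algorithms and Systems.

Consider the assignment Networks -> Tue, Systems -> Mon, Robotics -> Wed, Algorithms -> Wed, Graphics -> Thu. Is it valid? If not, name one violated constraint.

Graphics is a prerequisite for Algorithms this term — violated.
Prof. Uma teaches both Algorithms and Systems — holds.
Algorithms and Graphics have overlapping enrolment — holds.
Robotics is a prerequisite for Algorithms this term — violated.

No. Graphics is a prerequisite for Algorithms this term is not satisfied.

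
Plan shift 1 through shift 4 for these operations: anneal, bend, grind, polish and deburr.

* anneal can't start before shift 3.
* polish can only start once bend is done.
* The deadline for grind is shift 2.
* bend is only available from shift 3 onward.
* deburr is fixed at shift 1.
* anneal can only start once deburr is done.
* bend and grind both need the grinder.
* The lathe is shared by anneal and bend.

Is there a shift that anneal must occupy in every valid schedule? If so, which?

shift 4

Anneal is available from shift 3.
So anneal is pinned to shift 4.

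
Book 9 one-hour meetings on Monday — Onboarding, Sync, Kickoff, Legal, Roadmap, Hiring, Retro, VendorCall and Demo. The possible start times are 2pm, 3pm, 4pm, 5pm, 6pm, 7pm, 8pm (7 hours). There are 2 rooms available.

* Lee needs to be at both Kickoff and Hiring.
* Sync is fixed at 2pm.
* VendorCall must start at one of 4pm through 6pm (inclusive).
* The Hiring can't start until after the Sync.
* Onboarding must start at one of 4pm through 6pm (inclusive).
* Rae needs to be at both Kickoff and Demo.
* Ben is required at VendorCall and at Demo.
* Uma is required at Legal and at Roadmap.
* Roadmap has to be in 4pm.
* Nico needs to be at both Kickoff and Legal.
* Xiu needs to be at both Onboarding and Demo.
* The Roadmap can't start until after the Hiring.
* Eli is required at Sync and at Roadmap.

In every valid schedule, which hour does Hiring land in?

Sync is fixed at 2pm and must come before Hiring, so Hiring is at least 3pm.
Roadmap is fixed at 4pm and must come after Hiring, so Hiring is at most 3pm.
So Hiring must be 3pm.

3pm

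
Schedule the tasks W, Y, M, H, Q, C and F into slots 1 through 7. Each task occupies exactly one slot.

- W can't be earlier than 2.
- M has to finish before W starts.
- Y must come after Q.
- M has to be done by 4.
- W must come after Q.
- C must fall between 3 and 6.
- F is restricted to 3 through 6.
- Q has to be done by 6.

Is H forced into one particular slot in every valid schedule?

H can be 1 (e.g. M -> 1, C -> 3, Q -> 1, H -> 1, F -> 3, W -> 2, Y -> 2) or 2 (e.g. H -> 2; M -> 1; W -> 2; Q -> 1; F -> 3; Y -> 2; C -> 3).

No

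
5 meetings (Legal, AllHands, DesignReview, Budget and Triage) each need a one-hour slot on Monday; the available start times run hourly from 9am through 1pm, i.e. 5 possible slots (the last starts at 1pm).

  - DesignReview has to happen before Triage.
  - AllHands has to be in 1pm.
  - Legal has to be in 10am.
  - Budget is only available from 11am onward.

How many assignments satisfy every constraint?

30

Splitting on DesignReview: it can be 9am (12), 10am (9), 11am (6), 12pm (3). Listing each branch's schedules as (Legal, AllHands, Budget, Triage):
DesignReview=9am: (10am,1pm,11am,10am) (10am,1pm,11am,11am) (10am,1pm,11am,12pm) (10am,1pm,11am,1pm) (10am,1pm,12pm,10am) (10am,1pm,12pm,11am) (10am,1pm,12pm,12pm) (10am,1pm,12pm,1pm) (10am,1pm,1pm,10am) (10am,1pm,1pm,11am) (10am,1pm,1pm,12pm) (10am,1pm,1pm,1pm) — 12.
DesignReview=10am: (10am,1pm,11am,11am) (10am,1pm,11am,12pm) (10am,1pm,11am,1pm) (10am,1pm,12pm,11am) (10am,1pm,12pm,12pm) (10am,1pm,12pm,1pm) (10am,1pm,1pm,11am) (10am,1pm,1pm,12pm) (10am,1pm,1pm,1pm) — 9.
DesignReview=11am: (10am,1pm,11am,12pm) (10am,1pm,11am,1pm) (10am,1pm,12pm,12pm) (10am,1pm,12pm,1pm) (10am,1pm,1pm,12pm) (10am,1pm,1pm,1pm) — 6.
DesignReview=12pm: (10am,1pm,11am,1pm) (10am,1pm,12pm,1pm) (10am,1pm,1pm,1pm) — 3.
Summing: 12 + 9 + 6 + 3 = 30.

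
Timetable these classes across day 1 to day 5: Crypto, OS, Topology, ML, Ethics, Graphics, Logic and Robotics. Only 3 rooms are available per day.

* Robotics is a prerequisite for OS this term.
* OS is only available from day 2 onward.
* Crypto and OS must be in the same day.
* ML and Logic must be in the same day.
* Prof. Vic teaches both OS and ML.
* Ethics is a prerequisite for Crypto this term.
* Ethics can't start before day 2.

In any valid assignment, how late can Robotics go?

Downstream work caps Robotics at day 4.
Robotics at day 4 is achievable: Ethics in day 2; OS in day 5; Topology in day 1; Robotics in day 4; Logic in day 1; Graphics in day 2; Crypto in day 5; ML in day 1.

day 4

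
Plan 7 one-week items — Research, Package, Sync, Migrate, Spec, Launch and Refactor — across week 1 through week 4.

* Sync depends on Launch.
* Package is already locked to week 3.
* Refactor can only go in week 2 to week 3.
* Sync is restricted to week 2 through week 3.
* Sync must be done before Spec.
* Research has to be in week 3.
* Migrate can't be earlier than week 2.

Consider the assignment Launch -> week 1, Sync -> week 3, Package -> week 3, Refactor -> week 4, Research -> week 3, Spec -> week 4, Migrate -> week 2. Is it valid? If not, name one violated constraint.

Package is already locked to week 3 — holds.
Sync must be done before Spec — holds.
Migrate can't be earlier than week 2 — holds.
Research has to be in week 3 — holds.
Sync depends on Launch — holds.
Sync is restricted to week 2 through week 3 — holds.
Refactor can only go in week 2 to week 3 — violated.

No — it violates: Refactor can only go in week 2 to week 3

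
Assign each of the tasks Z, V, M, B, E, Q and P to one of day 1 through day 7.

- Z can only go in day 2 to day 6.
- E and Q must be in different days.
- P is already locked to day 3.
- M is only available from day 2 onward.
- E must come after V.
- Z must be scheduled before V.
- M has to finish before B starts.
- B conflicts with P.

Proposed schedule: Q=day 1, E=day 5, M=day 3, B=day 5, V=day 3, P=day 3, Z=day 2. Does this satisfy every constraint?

Yes, all constraints hold

M has to finish before B starts — holds.
E must come after V — holds.
M is only available from day 2 onward — holds.
E and Q must be in different days — holds.
B conflicts with P — holds.
Z must be scheduled before V — holds.
Z can only go in day 2 to day 6 — holds.
P is already locked to day 3 — holds.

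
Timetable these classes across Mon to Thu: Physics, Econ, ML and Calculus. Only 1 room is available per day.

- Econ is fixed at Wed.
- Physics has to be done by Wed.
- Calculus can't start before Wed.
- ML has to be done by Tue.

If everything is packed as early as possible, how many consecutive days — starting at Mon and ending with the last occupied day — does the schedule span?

4 days

With at most 1 per day and 4 classes, at least 4 days are needed.
Econ can't be placed before Wed — that is day 3 counting from Mon — so the schedule must run through at least 3 days.
4 works (last occupied day: Thu): for example Econ=Wed, Calculus=Thu, Physics=Tue, ML=Mon.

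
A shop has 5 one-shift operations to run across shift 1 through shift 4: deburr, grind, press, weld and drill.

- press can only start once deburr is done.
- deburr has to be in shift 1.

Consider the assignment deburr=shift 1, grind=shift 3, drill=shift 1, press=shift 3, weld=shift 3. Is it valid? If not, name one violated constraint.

Valid

deburr has to be in shift 1 — holds.
press can only start once deburr is done — holds.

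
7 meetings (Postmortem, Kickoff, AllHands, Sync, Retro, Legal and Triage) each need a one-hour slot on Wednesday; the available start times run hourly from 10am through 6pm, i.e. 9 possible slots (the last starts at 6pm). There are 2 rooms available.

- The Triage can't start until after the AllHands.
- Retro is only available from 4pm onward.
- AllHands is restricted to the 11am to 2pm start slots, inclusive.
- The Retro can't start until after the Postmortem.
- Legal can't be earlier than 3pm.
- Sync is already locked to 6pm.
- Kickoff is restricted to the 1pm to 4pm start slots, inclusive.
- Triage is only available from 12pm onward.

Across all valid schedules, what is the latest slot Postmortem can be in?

Downstream work caps Postmortem at 5pm.
Postmortem at 5pm is achievable: Postmortem -> 5pm; Kickoff -> 1pm; Sync -> 6pm; AllHands -> 11am; Legal -> 3pm; Triage -> 12pm; Retro -> 6pm.

5pm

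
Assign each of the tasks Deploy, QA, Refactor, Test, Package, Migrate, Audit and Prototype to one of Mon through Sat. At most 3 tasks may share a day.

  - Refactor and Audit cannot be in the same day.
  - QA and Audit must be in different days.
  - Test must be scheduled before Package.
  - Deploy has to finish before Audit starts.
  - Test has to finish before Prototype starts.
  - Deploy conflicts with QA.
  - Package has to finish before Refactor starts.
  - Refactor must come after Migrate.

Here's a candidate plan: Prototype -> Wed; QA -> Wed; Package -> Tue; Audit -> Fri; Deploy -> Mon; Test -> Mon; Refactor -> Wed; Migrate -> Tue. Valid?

Test has to finish before Prototype starts — holds.
Refactor and Audit cannot be in the same day — holds.
At most 3 tasks may share a day — holds.
Package has to finish before Refactor starts — holds.
Test must be scheduled before Package — holds.
Deploy conflicts with QA — holds.
QA and Audit must be in different days — holds.
Deploy has to finish before Audit starts — holds.
Refactor must come after Migrate — holds.

Valid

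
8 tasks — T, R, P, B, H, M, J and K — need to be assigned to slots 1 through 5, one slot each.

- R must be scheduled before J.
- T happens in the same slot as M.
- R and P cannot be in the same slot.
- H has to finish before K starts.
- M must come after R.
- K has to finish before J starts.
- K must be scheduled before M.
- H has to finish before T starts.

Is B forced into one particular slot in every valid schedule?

No

B can be 1 (e.g. H=1, K=2, B=1, T=3, J=3, P=2, M=3, R=1) or 2 (e.g. P in 2; K in 2; B in 2; M in 3; R in 1; T in 3; H in 1; J in 3).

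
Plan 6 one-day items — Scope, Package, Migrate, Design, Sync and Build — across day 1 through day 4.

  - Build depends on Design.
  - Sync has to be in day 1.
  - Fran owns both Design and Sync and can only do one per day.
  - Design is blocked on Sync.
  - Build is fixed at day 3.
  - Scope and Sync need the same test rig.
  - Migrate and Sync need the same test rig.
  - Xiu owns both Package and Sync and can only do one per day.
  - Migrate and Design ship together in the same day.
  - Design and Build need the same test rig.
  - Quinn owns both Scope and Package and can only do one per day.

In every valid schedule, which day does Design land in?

day 2

Sync is fixed at day 1 and must come before Design, so Design is at least day 2.
Build is fixed at day 3 and must come after Design, so Design is at most day 2.
So Design must be day 2.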